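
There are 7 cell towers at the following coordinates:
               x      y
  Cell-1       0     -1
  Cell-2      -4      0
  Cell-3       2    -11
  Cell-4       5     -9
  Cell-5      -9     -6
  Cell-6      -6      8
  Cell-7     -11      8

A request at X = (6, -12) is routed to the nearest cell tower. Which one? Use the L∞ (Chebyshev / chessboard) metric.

d(X, Cell-1) = max(6, 11) = 11
d(X, Cell-2) = max(10, 12) = 12
d(X, Cell-3) = max(4, 1) = 4
d(X, Cell-4) = max(1, 3) = 3
d(X, Cell-5) = max(15, 6) = 15
d(X, Cell-6) = max(12, 20) = 20
d(X, Cell-7) = max(17, 20) = 20
Minimum is at Cell-4.

Cell-4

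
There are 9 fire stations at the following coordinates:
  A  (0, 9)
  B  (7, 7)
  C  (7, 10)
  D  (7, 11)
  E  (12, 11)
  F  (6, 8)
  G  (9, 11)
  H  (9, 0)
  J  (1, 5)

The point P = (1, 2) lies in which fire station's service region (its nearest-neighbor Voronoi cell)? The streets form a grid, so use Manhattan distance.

J

d(P,A) = 1 + 7 = 8
d(P,B) = 6 + 5 = 11
d(P,C) = 6 + 8 = 14
d(P,D) = 6 + 9 = 15
d(P,E) = 11 + 9 = 20
d(P,F) = 5 + 6 = 11
d(P,G) = 8 + 9 = 17
d(P,H) = 8 + 2 = 10
d(P,J) = 0 + 3 = 3
J is nearest.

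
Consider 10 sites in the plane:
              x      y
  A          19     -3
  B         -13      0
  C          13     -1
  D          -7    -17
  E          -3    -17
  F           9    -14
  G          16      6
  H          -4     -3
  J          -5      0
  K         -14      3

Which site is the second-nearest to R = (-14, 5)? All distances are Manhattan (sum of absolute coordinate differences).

B

d(R,A) = |-14−19| + |5−(-3)| = 33 + 8 = 41
d(R,B) = |-14−(-13)| + |5−0| = 1 + 5 = 6
d(R,C) = |-14−13| + |5−(-1)| = 27 + 6 = 33
d(R,D) = |-14−(-7)| + |5−(-17)| = 7 + 22 = 29
d(R,E) = |-14−(-3)| + |5−(-17)| = 11 + 22 = 33
d(R,F) = |-14−9| + |5−(-14)| = 23 + 19 = 42
d(R,G) = |-14−16| + |5−6| = 30 + 1 = 31
d(R,H) = |-14−(-4)| + |5−(-3)| = 10 + 8 = 18
d(R,J) = |-14−(-5)| + |5−0| = 9 + 5 = 14
d(R,K) = |-14−(-14)| + |5−3| = 0 + 2 = 2
Sorted ascending: K, B, J, … — the second-nearest is B.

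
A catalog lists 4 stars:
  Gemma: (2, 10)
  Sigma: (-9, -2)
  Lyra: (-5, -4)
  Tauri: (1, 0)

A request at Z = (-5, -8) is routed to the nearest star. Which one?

Compare squared distances (the ordering matches that of the actual distances):
d²(Z, Gemma) = (-5−2)² + (-8−10)² = 49 + 324 = 373
d²(Z, Sigma) = (-5−(-9))² + (-8−(-2))² = 16 + 36 = 52
d²(Z, Lyra) = (-5−(-5))² + (-8−(-4))² = 0 + 16 = 16
d²(Z, Tauri) = (-5−1)² + (-8−0)² = 36 + 64 = 100
Minimum is at Lyra.

Lyra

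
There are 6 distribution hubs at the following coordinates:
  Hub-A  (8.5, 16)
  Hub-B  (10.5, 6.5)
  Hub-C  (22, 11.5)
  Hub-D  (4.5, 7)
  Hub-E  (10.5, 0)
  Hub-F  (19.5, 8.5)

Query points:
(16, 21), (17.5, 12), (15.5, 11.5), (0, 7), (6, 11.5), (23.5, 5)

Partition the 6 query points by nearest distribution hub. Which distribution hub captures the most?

Hub-F

(16, 21) — d² to each: Hub-A:81.25, Hub-B:240.5, Hub-C:126.25, Hub-D:328.25, Hub-E:471.25, Hub-F:168.5 → nearest is Hub-A
(17.5, 12) — d² to each: Hub-A:97, Hub-B:79.25, Hub-C:20.5, Hub-D:194, Hub-E:193, Hub-F:16.25 → nearest is Hub-F
(15.5, 11.5) — d² to each: Hub-A:69.25, Hub-B:50, Hub-C:42.25, Hub-D:141.25, Hub-E:157.25, Hub-F:25 → nearest is Hub-F
(0, 7) — d² to each: Hub-A:153.25, Hub-B:110.5, Hub-C:504.25, Hub-D:20.25, Hub-E:159.25, Hub-F:382.5 → nearest is Hub-D
(6, 11.5) — d² to each: Hub-A:26.5, Hub-B:45.25, Hub-C:256, Hub-D:22.5, Hub-E:152.5, Hub-F:191.25 → nearest is Hub-D
(23.5, 5) — d² to each: Hub-A:346, Hub-B:171.25, Hub-C:44.5, Hub-D:365, Hub-E:194, Hub-F:28.25 → nearest is Hub-F
Tally — Hub-A:1, Hub-D:2, Hub-F:3. Hub-F captures the most (3).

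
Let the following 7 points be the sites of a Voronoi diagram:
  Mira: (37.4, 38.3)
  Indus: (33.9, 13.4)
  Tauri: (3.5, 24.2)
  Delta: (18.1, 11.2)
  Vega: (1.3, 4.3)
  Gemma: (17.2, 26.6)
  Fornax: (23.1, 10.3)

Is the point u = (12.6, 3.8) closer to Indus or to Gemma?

Gemma

Compare squared distances:
d²(u, Indus) = (12.6−33.9)² + (3.8−13.4)² = 453.69 + 92.16 = 545.85
d²(u, Gemma) = (12.6−17.2)² + (3.8−26.6)² = 21.16 + 519.84 = 541
545.85 > 541, so Gemma is closer.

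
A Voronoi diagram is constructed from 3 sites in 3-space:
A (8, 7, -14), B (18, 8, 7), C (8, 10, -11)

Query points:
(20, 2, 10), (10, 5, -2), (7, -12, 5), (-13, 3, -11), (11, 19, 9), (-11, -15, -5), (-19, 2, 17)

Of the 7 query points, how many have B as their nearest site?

(20, 2, 10) — d² to each: A:745, B:49, C:649 → nearest is B
(10, 5, -2) — d² to each: A:152, B:154, C:110 → nearest is C
(7, -12, 5) — d² to each: A:723, B:525, C:741 → nearest is B
(-13, 3, -11) — d² to each: A:466, B:1310, C:490 → nearest is A
(11, 19, 9) — d² to each: A:682, B:174, C:490 → nearest is B
(-11, -15, -5) — d² to each: A:926, B:1514, C:1022 → nearest is A
(-19, 2, 17) — d² to each: A:1715, B:1505, C:1577 → nearest is B
4 of the 7 points have B as nearest.

4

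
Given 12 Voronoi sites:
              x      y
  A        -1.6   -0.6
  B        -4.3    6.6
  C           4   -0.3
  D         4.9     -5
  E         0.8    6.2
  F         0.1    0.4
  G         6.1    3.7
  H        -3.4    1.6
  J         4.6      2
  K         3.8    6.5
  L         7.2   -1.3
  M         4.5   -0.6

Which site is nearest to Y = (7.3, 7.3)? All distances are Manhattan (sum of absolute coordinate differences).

K

d(Y,A) = |7.3−(-1.6)| + |7.3−(-0.6)| = 8.9 + 7.9 = 16.8
d(Y,B) = |7.3−(-4.3)| + |7.3−6.6| = 11.6 + 0.7 = 12.3
d(Y,C) = |7.3−4| + |7.3−(-0.3)| = 3.3 + 7.6 = 10.9
d(Y,D) = |7.3−4.9| + |7.3−(-5)| = 2.4 + 12.3 = 14.7
d(Y,E) = |7.3−0.8| + |7.3−6.2| = 6.5 + 1.1 = 7.6
d(Y,F) = |7.3−0.1| + |7.3−0.4| = 7.2 + 6.9 = 14.1
d(Y,G) = |7.3−6.1| + |7.3−3.7| = 1.2 + 3.6 = 4.8
d(Y,H) = |7.3−(-3.4)| + |7.3−1.6| = 10.7 + 5.7 = 16.4
d(Y,J) = |7.3−4.6| + |7.3−2| = 2.7 + 5.3 = 8
d(Y,K) = |7.3−3.8| + |7.3−6.5| = 3.5 + 0.8 = 4.3
d(Y,L) = |7.3−7.2| + |7.3−(-1.3)| = 0.1 + 8.6 = 8.7
d(Y,M) = |7.3−4.5| + |7.3−(-0.6)| = 2.8 + 7.9 = 10.7
K is nearest.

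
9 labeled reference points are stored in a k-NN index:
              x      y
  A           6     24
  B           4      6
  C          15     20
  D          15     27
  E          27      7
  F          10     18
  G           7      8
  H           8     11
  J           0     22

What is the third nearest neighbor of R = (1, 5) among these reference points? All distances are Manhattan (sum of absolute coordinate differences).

H

d(R,A) = |1−6| + |5−24| = 5 + 19 = 24
d(R,B) = |1−4| + |5−6| = 3 + 1 = 4
d(R,C) = |1−15| + |5−20| = 14 + 15 = 29
d(R,D) = |1−15| + |5−27| = 14 + 22 = 36
d(R,E) = |1−27| + |5−7| = 26 + 2 = 28
d(R,F) = |1−10| + |5−18| = 9 + 13 = 22
d(R,G) = |1−7| + |5−8| = 6 + 3 = 9
d(R,H) = |1−8| + |5−11| = 7 + 6 = 13
d(R,J) = |1−0| + |5−22| = 1 + 17 = 18
Sorted ascending: B, G, H, J, … — the third-nearest is H.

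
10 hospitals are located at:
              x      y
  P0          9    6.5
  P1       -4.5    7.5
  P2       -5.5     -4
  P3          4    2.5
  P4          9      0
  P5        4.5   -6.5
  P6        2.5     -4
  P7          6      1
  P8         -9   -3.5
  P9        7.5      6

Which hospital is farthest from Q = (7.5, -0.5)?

Since √ is increasing, it suffices to compare squared distances:
|QP0|² = 2.25 + 49 = 51.25
|QP1|² = 144 + 64 = 208
|QP2|² = 169 + 12.25 = 181.25
|QP3|² = 12.25 + 9 = 21.25
|QP4|² = 2.25 + 0.25 = 2.5
|QP5|² = 9 + 36 = 45
|QP6|² = 25 + 12.25 = 37.25
|QP7|² = 2.25 + 2.25 = 4.5
|QP8|² = 272.25 + 9 = 281.25
|QP9|² = 0 + 42.25 = 42.25
The largest is to P8.

P8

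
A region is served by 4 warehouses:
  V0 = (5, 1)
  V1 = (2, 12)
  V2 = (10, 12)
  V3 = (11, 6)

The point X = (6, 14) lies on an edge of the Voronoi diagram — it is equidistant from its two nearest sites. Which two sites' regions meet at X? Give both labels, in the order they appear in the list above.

Squared distances from X to each site:
|XV0|² = (6−5)² + (14−1)² = 1 + 169 = 170
|XV1|² = (6−2)² + (14−12)² = 16 + 4 = 20
|XV2|² = (6−10)² + (14−12)² = 16 + 4 = 20
|XV3|² = (6−11)² + (14−6)² = 25 + 64 = 89
X is equidistant from V1 and V2 (both at squared distance 20), and every other site is strictly farther — so X lies on the V1–V2 Voronoi edge.

V1 and V2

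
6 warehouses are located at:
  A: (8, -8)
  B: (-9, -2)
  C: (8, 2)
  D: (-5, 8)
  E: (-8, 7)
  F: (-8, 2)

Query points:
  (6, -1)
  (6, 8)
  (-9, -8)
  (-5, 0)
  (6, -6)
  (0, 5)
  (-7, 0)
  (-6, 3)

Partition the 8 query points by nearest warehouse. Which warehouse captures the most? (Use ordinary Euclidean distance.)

(6, -1) — d² to each: A:53, B:226, C:13, D:202, E:260, F:205 → nearest is C
(6, 8) — d² to each: A:260, B:325, C:40, D:121, E:197, F:232 → nearest is C
(-9, -8) — d² to each: A:289, B:36, C:389, D:272, E:226, F:101 → nearest is B
(-5, 0) — d² to each: A:233, B:20, C:173, D:64, E:58, F:13 → nearest is F
(6, -6) — d² to each: A:8, B:241, C:68, D:317, E:365, F:260 → nearest is A
(0, 5) — d² to each: A:233, B:130, C:73, D:34, E:68, F:73 → nearest is D
(-7, 0) — d² to each: A:289, B:8, C:229, D:68, E:50, F:5 → nearest is F
(-6, 3) — d² to each: A:317, B:34, C:197, D:26, E:20, F:5 → nearest is F
Tally — A:1, B:1, C:2, D:1, F:3. F captures the most (3).

F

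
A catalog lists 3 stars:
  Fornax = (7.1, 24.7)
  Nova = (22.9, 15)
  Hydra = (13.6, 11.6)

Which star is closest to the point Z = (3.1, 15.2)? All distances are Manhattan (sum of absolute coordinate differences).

d(Z, Fornax) = |3.1−7.1| + |15.2−24.7| = 4 + 9.5 = 13.5
d(Z, Nova) = |3.1−22.9| + |15.2−15| = 19.8 + 0.2 = 20
d(Z, Hydra) = |3.1−13.6| + |15.2−11.6| = 10.5 + 3.6 = 14.1
The smallest is to Fornax, so Z lies in the Voronoi region of Fornax.

Fornax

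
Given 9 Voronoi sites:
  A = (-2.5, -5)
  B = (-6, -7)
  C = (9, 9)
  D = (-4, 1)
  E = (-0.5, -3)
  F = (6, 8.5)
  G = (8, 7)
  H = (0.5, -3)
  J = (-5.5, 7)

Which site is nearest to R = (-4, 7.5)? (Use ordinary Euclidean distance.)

Compare squared distances (the ordering matches that of the actual distances):
|RA|² = (-4−(-2.5))² + (7.5−(-5))² = 2.25 + 156.25 = 158.5
|RB|² = (-4−(-6))² + (7.5−(-7))² = 4 + 210.25 = 214.25
|RC|² = (-4−9)² + (7.5−9)² = 169 + 2.25 = 171.25
|RD|² = (-4−(-4))² + (7.5−1)² = 0 + 42.25 = 42.25
|RE|² = (-4−(-0.5))² + (7.5−(-3))² = 12.25 + 110.25 = 122.5
|RF|² = (-4−6)² + (7.5−8.5)² = 100 + 1 = 101
|RG|² = (-4−8)² + (7.5−7)² = 144 + 0.25 = 144.25
|RH|² = (-4−0.5)² + (7.5−(-3))² = 20.25 + 110.25 = 130.5
|RJ|² = (-4−(-5.5))² + (7.5−7)² = 2.25 + 0.25 = 2.5
J is nearest.

J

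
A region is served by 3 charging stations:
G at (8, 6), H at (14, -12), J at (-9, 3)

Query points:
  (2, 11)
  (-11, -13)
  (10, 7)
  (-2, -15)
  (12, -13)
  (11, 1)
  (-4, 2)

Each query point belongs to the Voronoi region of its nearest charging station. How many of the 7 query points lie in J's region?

2

(2, 11) — d² to each: G:61, H:673, J:185 → nearest is G
(-11, -13) — d² to each: G:722, H:626, J:260 → nearest is J
(10, 7) — d² to each: G:5, H:377, J:377 → nearest is G
(-2, -15) — d² to each: G:541, H:265, J:373 → nearest is H
(12, -13) — d² to each: G:377, H:5, J:697 → nearest is H
(11, 1) — d² to each: G:34, H:178, J:404 → nearest is G
(-4, 2) — d² to each: G:160, H:520, J:26 → nearest is J
2 of the 7 points have J as nearest.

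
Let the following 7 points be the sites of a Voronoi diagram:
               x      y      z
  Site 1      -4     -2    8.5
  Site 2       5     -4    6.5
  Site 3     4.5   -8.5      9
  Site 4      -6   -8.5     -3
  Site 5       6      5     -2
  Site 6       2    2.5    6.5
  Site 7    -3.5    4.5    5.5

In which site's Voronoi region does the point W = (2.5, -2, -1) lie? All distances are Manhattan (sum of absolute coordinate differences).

Site 5

d(W, Site 1) = |2.5−(-4)| + |-2−(-2)| + |-1−8.5| = 6.5 + 0 + 9.5 = 16
d(W, Site 2) = |2.5−5| + |-2−(-4)| + |-1−6.5| = 2.5 + 2 + 7.5 = 12
d(W, Site 3) = |2.5−4.5| + |-2−(-8.5)| + |-1−9| = 2 + 6.5 + 10 = 18.5
d(W, Site 4) = |2.5−(-6)| + |-2−(-8.5)| + |-1−(-3)| = 8.5 + 6.5 + 2 = 17
d(W, Site 5) = |2.5−6| + |-2−5| + |-1−(-2)| = 3.5 + 7 + 1 = 11.5
d(W, Site 6) = |2.5−2| + |-2−2.5| + |-1−6.5| = 0.5 + 4.5 + 7.5 = 12.5
d(W, Site 7) = |2.5−(-3.5)| + |-2−4.5| + |-1−5.5| = 6 + 6.5 + 6.5 = 19
Site 5 is nearest.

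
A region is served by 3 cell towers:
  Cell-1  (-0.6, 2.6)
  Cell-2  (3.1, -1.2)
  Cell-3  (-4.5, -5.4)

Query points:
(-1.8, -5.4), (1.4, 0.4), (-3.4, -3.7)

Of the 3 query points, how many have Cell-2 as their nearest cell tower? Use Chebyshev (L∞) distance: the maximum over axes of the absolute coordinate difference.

(-1.8, -5.4) — d to each: Cell-1:8, Cell-2:4.9, Cell-3:2.7 → nearest is Cell-3
(1.4, 0.4) — d to each: Cell-1:2.2, Cell-2:1.7, Cell-3:5.9 → nearest is Cell-2
(-3.4, -3.7) — d to each: Cell-1:6.3, Cell-2:6.5, Cell-3:1.7 → nearest is Cell-3
1 of the 3 points has Cell-2 as nearest.

1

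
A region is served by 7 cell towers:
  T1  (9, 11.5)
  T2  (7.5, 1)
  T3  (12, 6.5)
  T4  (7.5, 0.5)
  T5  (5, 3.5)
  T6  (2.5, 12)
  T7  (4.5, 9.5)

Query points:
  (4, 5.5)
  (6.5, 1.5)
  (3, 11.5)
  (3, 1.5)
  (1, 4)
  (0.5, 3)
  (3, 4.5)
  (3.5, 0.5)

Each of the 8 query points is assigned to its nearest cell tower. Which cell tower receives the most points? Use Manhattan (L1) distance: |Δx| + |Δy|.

T5

(4, 5.5) — d to each: T1:11, T2:8, T3:9, T4:8.5, T5:3, T6:8, T7:4.5 → nearest is T5
(6.5, 1.5) — d to each: T1:12.5, T2:1.5, T3:10.5, T4:2, T5:3.5, T6:14.5, T7:10 → nearest is T2
(3, 11.5) — d to each: T1:6, T2:15, T3:14, T4:15.5, T5:10, T6:1, T7:3.5 → nearest is T6
(3, 1.5) — d to each: T1:16, T2:5, T3:14, T4:5.5, T5:4, T6:11, T7:9.5 → nearest is T5
(1, 4) — d to each: T1:15.5, T2:9.5, T3:13.5, T4:10, T5:4.5, T6:9.5, T7:9 → nearest is T5
(0.5, 3) — d to each: T1:17, T2:9, T3:15, T4:9.5, T5:5, T6:11, T7:10.5 → nearest is T5
(3, 4.5) — d to each: T1:13, T2:8, T3:11, T4:8.5, T5:3, T6:8, T7:6.5 → nearest is T5
(3.5, 0.5) — d to each: T1:16.5, T2:4.5, T3:14.5, T4:4, T5:4.5, T6:12.5, T7:10 → nearest is T4
Tally — T2:1, T4:1, T5:5, T6:1. T5 captures the most (5).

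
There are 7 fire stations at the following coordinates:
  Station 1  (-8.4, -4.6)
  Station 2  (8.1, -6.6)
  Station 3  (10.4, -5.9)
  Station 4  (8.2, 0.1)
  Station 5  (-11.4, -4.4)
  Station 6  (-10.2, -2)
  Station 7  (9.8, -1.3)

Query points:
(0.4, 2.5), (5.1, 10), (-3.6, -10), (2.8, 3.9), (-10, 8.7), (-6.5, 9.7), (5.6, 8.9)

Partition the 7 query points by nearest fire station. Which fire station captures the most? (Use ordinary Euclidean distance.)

Station 4

(0.4, 2.5) — d² to each: Station 1:127.85, Station 2:142.1, Station 3:170.56, Station 4:66.6, Station 5:186.85, Station 6:132.61, Station 7:102.8 → nearest is Station 4
(5.1, 10) — d² to each: Station 1:395.41, Station 2:284.56, Station 3:280.9, Station 4:107.62, Station 5:479.61, Station 6:378.09, Station 7:149.78 → nearest is Station 4
(-3.6, -10) — d² to each: Station 1:52.2, Station 2:148.45, Station 3:212.81, Station 4:241.25, Station 5:92.2, Station 6:107.56, Station 7:255.25 → nearest is Station 1
(2.8, 3.9) — d² to each: Station 1:197.69, Station 2:138.34, Station 3:153.8, Station 4:43.6, Station 5:270.53, Station 6:203.81, Station 7:76.04 → nearest is Station 4
(-10, 8.7) — d² to each: Station 1:179.45, Station 2:561.7, Station 3:629.32, Station 4:405.2, Station 5:173.57, Station 6:114.53, Station 7:492.04 → nearest is Station 6
(-6.5, 9.7) — d² to each: Station 1:208.1, Station 2:478.85, Station 3:528.97, Station 4:308.25, Station 5:222.82, Station 6:150.58, Station 7:386.69 → nearest is Station 6
(5.6, 8.9) — d² to each: Station 1:378.25, Station 2:246.5, Station 3:242.08, Station 4:84.2, Station 5:465.89, Station 6:368.45, Station 7:121.68 → nearest is Station 4
Tally — Station 1:1, Station 4:4, Station 6:2. Station 4 captures the most (4).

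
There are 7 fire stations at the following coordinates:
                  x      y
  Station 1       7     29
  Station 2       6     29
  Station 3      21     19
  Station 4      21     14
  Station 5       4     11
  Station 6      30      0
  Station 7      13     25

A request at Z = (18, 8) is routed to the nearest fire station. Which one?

Station 4

Squared Euclidean distances:
d²(Z, Station 1) = (18−7)² + (8−29)² = 121 + 441 = 562
d²(Z, Station 2) = (18−6)² + (8−29)² = 144 + 441 = 585
d²(Z, Station 3) = (18−21)² + (8−19)² = 9 + 121 = 130
d²(Z, Station 4) = (18−21)² + (8−14)² = 9 + 36 = 45
d²(Z, Station 5) = (18−4)² + (8−11)² = 196 + 9 = 205
d²(Z, Station 6) = (18−30)² + (8−0)² = 144 + 64 = 208
d²(Z, Station 7) = (18−13)² + (8−25)² = 25 + 289 = 314
Minimum is at Station 4.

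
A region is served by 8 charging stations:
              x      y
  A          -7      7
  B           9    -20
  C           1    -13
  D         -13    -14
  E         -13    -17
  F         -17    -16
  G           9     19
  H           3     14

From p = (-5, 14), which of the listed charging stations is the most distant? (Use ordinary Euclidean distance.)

B

Since √ is increasing, it suffices to compare squared distances:
|pA|² = (-5−(-7))² + (14−7)² = 4 + 49 = 53
|pB|² = (-5−9)² + (14−(-20))² = 196 + 1156 = 1352
|pC|² = (-5−1)² + (14−(-13))² = 36 + 729 = 765
|pD|² = (-5−(-13))² + (14−(-14))² = 64 + 784 = 848
|pE|² = (-5−(-13))² + (14−(-17))² = 64 + 961 = 1025
|pF|² = (-5−(-17))² + (14−(-16))² = 144 + 900 = 1044
|pG|² = (-5−9)² + (14−19)² = 196 + 25 = 221
|pH|² = (-5−3)² + (14−14)² = 64 + 0 = 64
The largest is to B.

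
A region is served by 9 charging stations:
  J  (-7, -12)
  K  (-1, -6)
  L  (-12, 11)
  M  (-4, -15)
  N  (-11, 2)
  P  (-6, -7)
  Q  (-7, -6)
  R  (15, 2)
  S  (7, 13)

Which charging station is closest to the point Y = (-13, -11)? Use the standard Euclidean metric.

Squared Euclidean distances:
|YJ|² = 36 + 1 = 37
|YK|² = 144 + 25 = 169
|YL|² = 1 + 484 = 485
|YM|² = 81 + 16 = 97
|YN|² = 4 + 169 = 173
|YP|² = 49 + 16 = 65
|YQ|² = 36 + 25 = 61
|YR|² = 784 + 169 = 953
|YS|² = 400 + 576 = 976
Minimum is at J.

J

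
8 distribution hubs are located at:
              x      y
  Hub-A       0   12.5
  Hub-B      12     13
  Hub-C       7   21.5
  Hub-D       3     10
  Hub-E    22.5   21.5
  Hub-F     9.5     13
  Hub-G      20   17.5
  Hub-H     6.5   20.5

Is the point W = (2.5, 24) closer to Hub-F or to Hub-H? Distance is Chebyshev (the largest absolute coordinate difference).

d(W, Hub-F) = max(7, 11) = 11
d(W, Hub-H) = max(4, 3.5) = 4
11 > 4, so Hub-H is closer.

Hub-H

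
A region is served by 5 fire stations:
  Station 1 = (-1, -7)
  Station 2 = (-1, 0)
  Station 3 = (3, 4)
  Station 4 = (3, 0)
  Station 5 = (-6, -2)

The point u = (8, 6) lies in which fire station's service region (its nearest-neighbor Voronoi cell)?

Compare squared distances (the ordering matches that of the actual distances):
d²(u, Station 1) = (8−(-1))² + (6−(-7))² = 81 + 169 = 250
d²(u, Station 2) = (8−(-1))² + (6−0)² = 81 + 36 = 117
d²(u, Station 3) = (8−3)² + (6−4)² = 25 + 4 = 29
d²(u, Station 4) = (8−3)² + (6−0)² = 25 + 36 = 61
d²(u, Station 5) = (8−(-6))² + (6−(-2))² = 196 + 64 = 260
The smallest is to Station 3, so u lies in the Voronoi region of Station 3.

Station 3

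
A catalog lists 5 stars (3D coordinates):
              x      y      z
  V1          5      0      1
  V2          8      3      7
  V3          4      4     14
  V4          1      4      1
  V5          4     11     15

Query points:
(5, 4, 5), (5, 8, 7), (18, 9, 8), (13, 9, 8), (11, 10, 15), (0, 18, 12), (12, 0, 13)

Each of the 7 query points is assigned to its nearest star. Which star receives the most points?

(5, 4, 5) — d² to each: V1:32, V2:14, V3:82, V4:32, V5:150 → nearest is V2
(5, 8, 7) — d² to each: V1:100, V2:34, V3:66, V4:68, V5:74 → nearest is V2
(18, 9, 8) — d² to each: V1:299, V2:137, V3:257, V4:363, V5:249 → nearest is V2
(13, 9, 8) — d² to each: V1:194, V2:62, V3:142, V4:218, V5:134 → nearest is V2
(11, 10, 15) — d² to each: V1:332, V2:122, V3:86, V4:332, V5:50 → nearest is V5
(0, 18, 12) — d² to each: V1:470, V2:314, V3:216, V4:318, V5:74 → nearest is V5
(12, 0, 13) — d² to each: V1:193, V2:61, V3:81, V4:281, V5:189 → nearest is V2
Tally — V2:5, V5:2. V2 captures the most (5).

V2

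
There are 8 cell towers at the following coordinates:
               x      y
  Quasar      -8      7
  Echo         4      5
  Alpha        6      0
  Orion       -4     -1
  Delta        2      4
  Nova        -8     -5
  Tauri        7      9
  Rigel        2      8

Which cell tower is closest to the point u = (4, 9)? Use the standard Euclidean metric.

Rigel

Squared Euclidean distances:
d²(u, Quasar) = (4−(-8))² + (9−7)² = 144 + 4 = 148
d²(u, Echo) = (4−4)² + (9−5)² = 0 + 16 = 16
d²(u, Alpha) = (4−6)² + (9−0)² = 4 + 81 = 85
d²(u, Orion) = (4−(-4))² + (9−(-1))² = 64 + 100 = 164
d²(u, Delta) = (4−2)² + (9−4)² = 4 + 25 = 29
d²(u, Nova) = (4−(-8))² + (9−(-5))² = 144 + 196 = 340
d²(u, Tauri) = (4−7)² + (9−9)² = 9 + 0 = 9
d²(u, Rigel) = (4−2)² + (9−8)² = 4 + 1 = 5
The smallest is to Rigel, so u lies in the Voronoi region of Rigel.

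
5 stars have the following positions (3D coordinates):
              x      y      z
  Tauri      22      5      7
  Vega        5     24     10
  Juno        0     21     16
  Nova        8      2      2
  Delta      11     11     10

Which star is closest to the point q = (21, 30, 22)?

Vega

Since √ is increasing, it suffices to compare squared distances:
d²(q, Tauri) = (21−22)² + (30−5)² + (22−7)² = 1 + 625 + 225 = 851
d²(q, Vega) = (21−5)² + (30−24)² + (22−10)² = 256 + 36 + 144 = 436
d²(q, Juno) = (21−0)² + (30−21)² + (22−16)² = 441 + 81 + 36 = 558
d²(q, Nova) = (21−8)² + (30−2)² + (22−2)² = 169 + 784 + 400 = 1353
d²(q, Delta) = (21−11)² + (30−11)² + (22−10)² = 100 + 361 + 144 = 605
Minimum is at Vega.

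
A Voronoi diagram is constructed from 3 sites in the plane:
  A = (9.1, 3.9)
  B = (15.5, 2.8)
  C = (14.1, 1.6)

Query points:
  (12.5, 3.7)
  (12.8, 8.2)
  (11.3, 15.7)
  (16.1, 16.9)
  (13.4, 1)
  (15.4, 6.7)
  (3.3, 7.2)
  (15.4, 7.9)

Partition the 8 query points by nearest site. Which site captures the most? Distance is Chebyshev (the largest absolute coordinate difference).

(12.5, 3.7) — d to each: A:3.4, B:3, C:2.1 → nearest is C
(12.8, 8.2) — d to each: A:4.3, B:5.4, C:6.6 → nearest is A
(11.3, 15.7) — d to each: A:11.8, B:12.9, C:14.1 → nearest is A
(16.1, 16.9) — d to each: A:13, B:14.1, C:15.3 → nearest is A
(13.4, 1) — d to each: A:4.3, B:2.1, C:0.7 → nearest is C
(15.4, 6.7) — d to each: A:6.3, B:3.9, C:5.1 → nearest is B
(3.3, 7.2) — d to each: A:5.8, B:12.2, C:10.8 → nearest is A
(15.4, 7.9) — d to each: A:6.3, B:5.1, C:6.3 → nearest is B
Tally — A:4, B:2, C:2. A captures the most (4).

A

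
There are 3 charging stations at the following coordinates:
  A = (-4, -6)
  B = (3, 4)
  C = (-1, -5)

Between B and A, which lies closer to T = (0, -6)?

Compare squared distances:
|TB|² = (0−3)² + (-6−4)² = 9 + 100 = 109
|TA|² = (0−(-4))² + (-6−(-6))² = 16 + 0 = 16
109 > 16, so A is closer.

A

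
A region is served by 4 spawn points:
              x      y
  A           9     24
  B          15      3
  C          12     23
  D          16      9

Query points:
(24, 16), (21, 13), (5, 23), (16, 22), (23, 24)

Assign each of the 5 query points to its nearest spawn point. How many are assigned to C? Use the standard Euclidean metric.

(24, 16) — d² to each: A:289, B:250, C:193, D:113 → nearest is D
(21, 13) — d² to each: A:265, B:136, C:181, D:41 → nearest is D
(5, 23) — d² to each: A:17, B:500, C:49, D:317 → nearest is A
(16, 22) — d² to each: A:53, B:362, C:17, D:169 → nearest is C
(23, 24) — d² to each: A:196, B:505, C:122, D:274 → nearest is C
2 of the 5 points have C as nearest.

2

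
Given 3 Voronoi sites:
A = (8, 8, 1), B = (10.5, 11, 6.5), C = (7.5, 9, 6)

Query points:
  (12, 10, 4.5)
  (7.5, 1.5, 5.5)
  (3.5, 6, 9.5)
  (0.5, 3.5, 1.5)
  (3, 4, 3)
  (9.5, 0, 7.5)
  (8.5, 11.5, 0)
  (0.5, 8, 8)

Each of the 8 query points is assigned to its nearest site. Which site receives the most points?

C

(12, 10, 4.5) — d² to each: A:32.25, B:7.25, C:23.5 → nearest is B
(7.5, 1.5, 5.5) — d² to each: A:62.75, B:100.25, C:56.5 → nearest is C
(3.5, 6, 9.5) — d² to each: A:96.5, B:83, C:37.25 → nearest is C
(0.5, 3.5, 1.5) — d² to each: A:76.75, B:181.25, C:99.5 → nearest is A
(3, 4, 3) — d² to each: A:45, B:117.5, C:54.25 → nearest is A
(9.5, 0, 7.5) — d² to each: A:108.5, B:123, C:87.25 → nearest is C
(8.5, 11.5, 0) — d² to each: A:13.5, B:46.5, C:43.25 → nearest is A
(0.5, 8, 8) — d² to each: A:105.25, B:111.25, C:54 → nearest is C
Tally — A:3, B:1, C:4. C captures the most (4).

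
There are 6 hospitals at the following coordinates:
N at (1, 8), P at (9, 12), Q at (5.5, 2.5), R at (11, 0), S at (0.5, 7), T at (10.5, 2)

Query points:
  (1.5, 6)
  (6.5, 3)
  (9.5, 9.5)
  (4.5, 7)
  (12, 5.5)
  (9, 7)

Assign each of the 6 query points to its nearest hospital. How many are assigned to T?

1

(1.5, 6) — d² to each: N:4.25, P:92.25, Q:28.25, R:126.25, S:2, T:97 → nearest is S
(6.5, 3) — d² to each: N:55.25, P:87.25, Q:1.25, R:29.25, S:52, T:17 → nearest is Q
(9.5, 9.5) — d² to each: N:74.5, P:6.5, Q:65, R:92.5, S:87.25, T:57.25 → nearest is P
(4.5, 7) — d² to each: N:13.25, P:45.25, Q:21.25, R:91.25, S:16, T:61 → nearest is N
(12, 5.5) — d² to each: N:127.25, P:51.25, Q:51.25, R:31.25, S:134.5, T:14.5 → nearest is T
(9, 7) — d² to each: N:65, P:25, Q:32.5, R:53, S:72.25, T:27.25 → nearest is P
1 of the 6 points has T as nearest.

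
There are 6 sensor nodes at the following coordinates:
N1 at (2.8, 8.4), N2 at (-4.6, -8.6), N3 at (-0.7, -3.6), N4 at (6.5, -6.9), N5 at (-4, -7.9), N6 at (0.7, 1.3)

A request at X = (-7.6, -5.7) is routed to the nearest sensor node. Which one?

Squared Euclidean distances:
|XN1|² = (-7.6−2.8)² + (-5.7−8.4)² = 108.16 + 198.81 = 306.97
|XN2|² = (-7.6−(-4.6))² + (-5.7−(-8.6))² = 9 + 8.41 = 17.41
|XN3|² = (-7.6−(-0.7))² + (-5.7−(-3.6))² = 47.61 + 4.41 = 52.02
|XN4|² = (-7.6−6.5)² + (-5.7−(-6.9))² = 198.81 + 1.44 = 200.25
|XN5|² = (-7.6−(-4))² + (-5.7−(-7.9))² = 12.96 + 4.84 = 17.8
|XN6|² = (-7.6−0.7)² + (-5.7−1.3)² = 68.89 + 49 = 117.89
Minimum is at N2.

N2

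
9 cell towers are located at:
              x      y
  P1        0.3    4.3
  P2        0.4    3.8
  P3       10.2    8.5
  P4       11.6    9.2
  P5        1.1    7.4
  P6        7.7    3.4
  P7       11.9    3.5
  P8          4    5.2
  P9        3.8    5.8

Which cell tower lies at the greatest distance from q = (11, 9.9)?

P2

Squared Euclidean distances:
|qP1|² = (11−0.3)² + (9.9−4.3)² = 114.49 + 31.36 = 145.85
|qP2|² = (11−0.4)² + (9.9−3.8)² = 112.36 + 37.21 = 149.57
|qP3|² = (11−10.2)² + (9.9−8.5)² = 0.64 + 1.96 = 2.6
|qP4|² = (11−11.6)² + (9.9−9.2)² = 0.36 + 0.49 = 0.85
|qP5|² = (11−1.1)² + (9.9−7.4)² = 98.01 + 6.25 = 104.26
|qP6|² = (11−7.7)² + (9.9−3.4)² = 10.89 + 42.25 = 53.14
|qP7|² = (11−11.9)² + (9.9−3.5)² = 0.81 + 40.96 = 41.77
|qP8|² = (11−4)² + (9.9−5.2)² = 49 + 22.09 = 71.09
|qP9|² = (11−3.8)² + (9.9−5.8)² = 51.84 + 16.81 = 68.65
The largest is to P2.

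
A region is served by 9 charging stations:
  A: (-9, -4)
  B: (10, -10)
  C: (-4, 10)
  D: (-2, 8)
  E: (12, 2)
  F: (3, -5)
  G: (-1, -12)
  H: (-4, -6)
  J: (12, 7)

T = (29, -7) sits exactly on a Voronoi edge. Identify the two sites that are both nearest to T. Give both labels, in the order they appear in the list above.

B and E

Squared distances from T to each site:
|TA|² = (29−(-9))² + (-7−(-4))² = 1444 + 9 = 1453
|TB|² = (29−10)² + (-7−(-10))² = 361 + 9 = 370
|TC|² = (29−(-4))² + (-7−10)² = 1089 + 289 = 1378
|TD|² = (29−(-2))² + (-7−8)² = 961 + 225 = 1186
|TE|² = (29−12)² + (-7−2)² = 289 + 81 = 370
|TF|² = (29−3)² + (-7−(-5))² = 676 + 4 = 680
|TG|² = (29−(-1))² + (-7−(-12))² = 900 + 25 = 925
|TH|² = (29−(-4))² + (-7−(-6))² = 1089 + 1 = 1090
|TJ|² = (29−12)² + (-7−7)² = 289 + 196 = 485
T is equidistant from B and E (both at squared distance 370), and every other site is strictly farther — so T lies on the B–E Voronoi edge.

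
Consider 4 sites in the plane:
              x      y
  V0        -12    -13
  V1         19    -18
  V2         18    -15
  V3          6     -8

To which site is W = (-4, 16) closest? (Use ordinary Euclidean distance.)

Compare squared distances (the ordering matches that of the actual distances):
|WV0|² = (-4−(-12))² + (16−(-13))² = 64 + 841 = 905
|WV1|² = (-4−19)² + (16−(-18))² = 529 + 1156 = 1685
|WV2|² = (-4−18)² + (16−(-15))² = 484 + 961 = 1445
|WV3|² = (-4−6)² + (16−(-8))² = 100 + 576 = 676
Minimum is at V3.

V3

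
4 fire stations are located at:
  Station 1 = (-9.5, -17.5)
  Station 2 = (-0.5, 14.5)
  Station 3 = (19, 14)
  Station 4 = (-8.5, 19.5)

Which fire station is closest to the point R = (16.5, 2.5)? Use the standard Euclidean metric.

Squared Euclidean distances:
d²(R, Station 1) = (16.5−(-9.5))² + (2.5−(-17.5))² = 676 + 400 = 1076
d²(R, Station 2) = (16.5−(-0.5))² + (2.5−14.5)² = 289 + 144 = 433
d²(R, Station 3) = (16.5−19)² + (2.5−14)² = 6.25 + 132.25 = 138.5
d²(R, Station 4) = (16.5−(-8.5))² + (2.5−19.5)² = 625 + 289 = 914
The smallest is to Station 3, so R lies in the Voronoi region of Station 3.

Station 3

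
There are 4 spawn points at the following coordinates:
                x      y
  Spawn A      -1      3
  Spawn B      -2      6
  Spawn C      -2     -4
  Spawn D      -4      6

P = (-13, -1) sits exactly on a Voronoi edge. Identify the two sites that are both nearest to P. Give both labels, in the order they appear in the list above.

Squared distances from P to each site:
d²(P, Spawn A) = (-13−(-1))² + (-1−3)² = 144 + 16 = 160
d²(P, Spawn B) = (-13−(-2))² + (-1−6)² = 121 + 49 = 170
d²(P, Spawn C) = (-13−(-2))² + (-1−(-4))² = 121 + 9 = 130
d²(P, Spawn D) = (-13−(-4))² + (-1−6)² = 81 + 49 = 130
P is equidistant from Spawn C and Spawn D (both at squared distance 130), and every other site is strictly farther — so P lies on the Spawn C–Spawn D Voronoi edge.

Spawn C and Spawn D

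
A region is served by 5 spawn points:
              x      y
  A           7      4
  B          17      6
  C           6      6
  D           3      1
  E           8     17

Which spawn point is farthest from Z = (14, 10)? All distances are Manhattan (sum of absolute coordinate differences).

d(Z,A) = |14−7| + |10−4| = 7 + 6 = 13
d(Z,B) = |14−17| + |10−6| = 3 + 4 = 7
d(Z,C) = |14−6| + |10−6| = 8 + 4 = 12
d(Z,D) = |14−3| + |10−1| = 11 + 9 = 20
d(Z,E) = |14−8| + |10−17| = 6 + 7 = 13
The largest is to D.

D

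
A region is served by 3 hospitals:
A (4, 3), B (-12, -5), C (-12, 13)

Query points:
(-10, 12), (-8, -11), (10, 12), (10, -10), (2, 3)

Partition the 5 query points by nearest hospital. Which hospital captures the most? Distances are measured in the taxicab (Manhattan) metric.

A

(-10, 12) — d to each: A:23, B:19, C:3 → nearest is C
(-8, -11) — d to each: A:26, B:10, C:28 → nearest is B
(10, 12) — d to each: A:15, B:39, C:23 → nearest is A
(10, -10) — d to each: A:19, B:27, C:45 → nearest is A
(2, 3) — d to each: A:2, B:22, C:24 → nearest is A
Tally — A:3, B:1, C:1. A captures the most (3).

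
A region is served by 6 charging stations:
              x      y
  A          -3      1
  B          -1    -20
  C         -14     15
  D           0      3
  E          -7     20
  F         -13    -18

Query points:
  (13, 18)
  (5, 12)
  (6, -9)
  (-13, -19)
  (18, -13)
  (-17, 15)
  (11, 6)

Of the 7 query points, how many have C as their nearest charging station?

(13, 18) — d² to each: A:545, B:1640, C:738, D:394, E:404, F:1972 → nearest is D
(5, 12) — d² to each: A:185, B:1060, C:370, D:106, E:208, F:1224 → nearest is D
(6, -9) — d² to each: A:181, B:170, C:976, D:180, E:1010, F:442 → nearest is B
(-13, -19) — d² to each: A:500, B:145, C:1157, D:653, E:1557, F:1 → nearest is F
(18, -13) — d² to each: A:637, B:410, C:1808, D:580, E:1714, F:986 → nearest is B
(-17, 15) — d² to each: A:392, B:1481, C:9, D:433, E:125, F:1105 → nearest is C
(11, 6) — d² to each: A:221, B:820, C:706, D:130, E:520, F:1152 → nearest is D
1 of the 7 points has C as nearest.

1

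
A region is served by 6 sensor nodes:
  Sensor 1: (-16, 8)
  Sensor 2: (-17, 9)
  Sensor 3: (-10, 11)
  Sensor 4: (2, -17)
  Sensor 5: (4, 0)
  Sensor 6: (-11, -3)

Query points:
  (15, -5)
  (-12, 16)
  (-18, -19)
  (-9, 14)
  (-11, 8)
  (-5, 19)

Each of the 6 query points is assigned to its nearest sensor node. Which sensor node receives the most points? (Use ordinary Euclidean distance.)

Sensor 3

(15, -5) — d² to each: Sensor 1:1130, Sensor 2:1220, Sensor 3:881, Sensor 4:313, Sensor 5:146, Sensor 6:680 → nearest is Sensor 5
(-12, 16) — d² to each: Sensor 1:80, Sensor 2:74, Sensor 3:29, Sensor 4:1285, Sensor 5:512, Sensor 6:362 → nearest is Sensor 3
(-18, -19) — d² to each: Sensor 1:733, Sensor 2:785, Sensor 3:964, Sensor 4:404, Sensor 5:845, Sensor 6:305 → nearest is Sensor 6
(-9, 14) — d² to each: Sensor 1:85, Sensor 2:89, Sensor 3:10, Sensor 4:1082, Sensor 5:365, Sensor 6:293 → nearest is Sensor 3
(-11, 8) — d² to each: Sensor 1:25, Sensor 2:37, Sensor 3:10, Sensor 4:794, Sensor 5:289, Sensor 6:121 → nearest is Sensor 3
(-5, 19) — d² to each: Sensor 1:242, Sensor 2:244, Sensor 3:89, Sensor 4:1345, Sensor 5:442, Sensor 6:520 → nearest is Sensor 3
Tally — Sensor 3:4, Sensor 5:1, Sensor 6:1. Sensor 3 captures the most (4).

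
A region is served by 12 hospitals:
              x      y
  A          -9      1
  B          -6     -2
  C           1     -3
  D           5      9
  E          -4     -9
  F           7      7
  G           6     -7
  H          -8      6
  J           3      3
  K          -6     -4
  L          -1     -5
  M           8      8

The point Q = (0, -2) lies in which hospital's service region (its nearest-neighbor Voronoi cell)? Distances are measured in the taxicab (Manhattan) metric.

d(Q,A) = |0−(-9)| + |-2−1| = 9 + 3 = 12
d(Q,B) = |0−(-6)| + |-2−(-2)| = 6 + 0 = 6
d(Q,C) = |0−1| + |-2−(-3)| = 1 + 1 = 2
d(Q,D) = |0−5| + |-2−9| = 5 + 11 = 16
d(Q,E) = |0−(-4)| + |-2−(-9)| = 4 + 7 = 11
d(Q,F) = |0−7| + |-2−7| = 7 + 9 = 16
d(Q,G) = |0−6| + |-2−(-7)| = 6 + 5 = 11
d(Q,H) = |0−(-8)| + |-2−6| = 8 + 8 = 16
d(Q,J) = |0−3| + |-2−3| = 3 + 5 = 8
d(Q,K) = |0−(-6)| + |-2−(-4)| = 6 + 2 = 8
d(Q,L) = |0−(-1)| + |-2−(-5)| = 1 + 3 = 4
d(Q,M) = |0−8| + |-2−8| = 8 + 10 = 18
C is nearest.

C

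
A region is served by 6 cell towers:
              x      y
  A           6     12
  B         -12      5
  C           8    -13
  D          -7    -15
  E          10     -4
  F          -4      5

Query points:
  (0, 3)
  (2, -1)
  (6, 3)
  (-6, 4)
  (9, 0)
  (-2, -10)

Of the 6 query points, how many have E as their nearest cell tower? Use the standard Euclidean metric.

2

(0, 3) — d² to each: A:117, B:148, C:320, D:373, E:149, F:20 → nearest is F
(2, -1) — d² to each: A:185, B:232, C:180, D:277, E:73, F:72 → nearest is F
(6, 3) — d² to each: A:81, B:328, C:260, D:493, E:65, F:104 → nearest is E
(-6, 4) — d² to each: A:208, B:37, C:485, D:362, E:320, F:5 → nearest is F
(9, 0) — d² to each: A:153, B:466, C:170, D:481, E:17, F:194 → nearest is E
(-2, -10) — d² to each: A:548, B:325, C:109, D:50, E:180, F:229 → nearest is D
2 of the 6 points have E as nearest.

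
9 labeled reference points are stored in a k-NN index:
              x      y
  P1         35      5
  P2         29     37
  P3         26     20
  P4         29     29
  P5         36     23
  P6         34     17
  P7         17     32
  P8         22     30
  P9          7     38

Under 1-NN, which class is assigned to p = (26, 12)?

Since √ is increasing, it suffices to compare squared distances:
|pP1|² = (26−35)² + (12−5)² = 81 + 49 = 130
|pP2|² = (26−29)² + (12−37)² = 9 + 625 = 634
|pP3|² = (26−26)² + (12−20)² = 0 + 64 = 64
|pP4|² = (26−29)² + (12−29)² = 9 + 289 = 298
|pP5|² = (26−36)² + (12−23)² = 100 + 121 = 221
|pP6|² = (26−34)² + (12−17)² = 64 + 25 = 89
|pP7|² = (26−17)² + (12−32)² = 81 + 400 = 481
|pP8|² = (26−22)² + (12−30)² = 16 + 324 = 340
|pP9|² = (26−7)² + (12−38)² = 361 + 676 = 1037
Minimum is at P3.

P3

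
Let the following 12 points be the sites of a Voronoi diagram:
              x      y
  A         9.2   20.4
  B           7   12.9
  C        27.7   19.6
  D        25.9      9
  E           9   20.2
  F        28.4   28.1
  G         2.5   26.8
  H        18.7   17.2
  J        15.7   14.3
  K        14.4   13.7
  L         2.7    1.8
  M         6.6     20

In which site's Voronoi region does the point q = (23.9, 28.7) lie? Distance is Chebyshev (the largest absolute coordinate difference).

d(q,A) = max(14.7, 8.3) = 14.7
d(q,B) = max(16.9, 15.8) = 16.9
d(q,C) = max(3.8, 9.1) = 9.1
d(q,D) = max(2, 19.7) = 19.7
d(q,E) = max(14.9, 8.5) = 14.9
d(q,F) = max(4.5, 0.6) = 4.5
d(q,G) = max(21.4, 1.9) = 21.4
d(q,H) = max(5.2, 11.5) = 11.5
d(q,J) = max(8.2, 14.4) = 14.4
d(q,K) = max(9.5, 15) = 15
d(q,L) = max(21.2, 26.9) = 26.9
d(q,M) = max(17.3, 8.7) = 17.3
The smallest is to F, so q lies in the Voronoi region of F.

F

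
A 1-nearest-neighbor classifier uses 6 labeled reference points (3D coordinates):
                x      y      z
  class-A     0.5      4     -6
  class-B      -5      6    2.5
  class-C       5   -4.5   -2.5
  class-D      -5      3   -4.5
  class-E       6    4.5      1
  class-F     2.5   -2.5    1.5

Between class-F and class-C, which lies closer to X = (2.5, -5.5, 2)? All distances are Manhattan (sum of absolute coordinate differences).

class-F

d(X, class-F) = |2.5−2.5| + |-5.5−(-2.5)| + |2−1.5| = 0 + 3 + 0.5 = 3.5
d(X, class-C) = |2.5−5| + |-5.5−(-4.5)| + |2−(-2.5)| = 2.5 + 1 + 4.5 = 8
3.5 < 8, so class-F is closer.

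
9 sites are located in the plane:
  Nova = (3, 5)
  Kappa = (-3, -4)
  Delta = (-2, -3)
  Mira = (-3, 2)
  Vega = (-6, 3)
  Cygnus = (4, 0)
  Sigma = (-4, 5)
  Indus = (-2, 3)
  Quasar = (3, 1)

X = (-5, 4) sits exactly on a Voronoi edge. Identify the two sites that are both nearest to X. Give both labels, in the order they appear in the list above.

Vega and Sigma

Squared distances from X to each site:
d²(X, Nova) = 64 + 1 = 65
d²(X, Kappa) = 4 + 64 = 68
d²(X, Delta) = 9 + 49 = 58
d²(X, Mira) = 4 + 4 = 8
d²(X, Vega) = 1 + 1 = 2
d²(X, Cygnus) = 81 + 16 = 97
d²(X, Sigma) = 1 + 1 = 2
d²(X, Indus) = 9 + 1 = 10
d²(X, Quasar) = 64 + 9 = 73
X is equidistant from Vega and Sigma (both at squared distance 2), and every other site is strictly farther — so X lies on the Vega–Sigma Voronoi edge.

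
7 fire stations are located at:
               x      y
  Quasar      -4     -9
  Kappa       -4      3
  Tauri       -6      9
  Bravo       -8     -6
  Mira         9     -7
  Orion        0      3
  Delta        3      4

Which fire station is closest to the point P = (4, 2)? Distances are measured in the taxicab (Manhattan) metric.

Delta

d(P, Quasar) = |4−(-4)| + |2−(-9)| = 8 + 11 = 19
d(P, Kappa) = |4−(-4)| + |2−3| = 8 + 1 = 9
d(P, Tauri) = |4−(-6)| + |2−9| = 10 + 7 = 17
d(P, Bravo) = |4−(-8)| + |2−(-6)| = 12 + 8 = 20
d(P, Mira) = |4−9| + |2−(-7)| = 5 + 9 = 14
d(P, Orion) = |4−0| + |2−3| = 4 + 1 = 5
d(P, Delta) = |4−3| + |2−4| = 1 + 2 = 3
The smallest is to Delta, so P lies in the Voronoi region of Delta.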